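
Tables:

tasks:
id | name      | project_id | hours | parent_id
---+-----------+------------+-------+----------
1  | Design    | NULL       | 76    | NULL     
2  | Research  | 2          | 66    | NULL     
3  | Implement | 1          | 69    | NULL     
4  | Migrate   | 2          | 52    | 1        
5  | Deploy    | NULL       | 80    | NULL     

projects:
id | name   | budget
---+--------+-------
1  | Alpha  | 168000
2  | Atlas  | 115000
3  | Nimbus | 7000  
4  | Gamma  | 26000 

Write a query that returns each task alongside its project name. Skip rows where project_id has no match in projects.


INNER JOIN keeps only tasks rows whose project_id matches an id in projects. Walk through each task:
  - task 1 (Design): project_id=NULL, no match -> dropped
  - task 2 (Research): project_id=2 -> matches Atlas
  - task 3 (Implement): project_id=1 -> matches Alpha
  - task 4 (Migrate): project_id=2 -> matches Atlas
  - task 5 (Deploy): project_id=NULL, no match -> dropped
So 2 of 5 rows are dropped.

SQL:
SELECT a.name, b.name AS project
FROM tasks a
INNER JOIN projects b ON a.project_id = b.id

Result:
name      | project
----------+--------
Research  | Atlas  
Implement | Alpha  
Migrate   | Atlas  


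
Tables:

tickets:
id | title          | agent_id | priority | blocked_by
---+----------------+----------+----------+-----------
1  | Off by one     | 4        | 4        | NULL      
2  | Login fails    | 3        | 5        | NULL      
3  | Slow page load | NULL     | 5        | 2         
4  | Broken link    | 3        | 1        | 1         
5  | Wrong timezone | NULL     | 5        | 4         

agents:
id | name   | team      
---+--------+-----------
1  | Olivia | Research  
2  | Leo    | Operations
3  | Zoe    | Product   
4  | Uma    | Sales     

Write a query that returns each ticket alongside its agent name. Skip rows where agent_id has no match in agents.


INNER JOIN keeps only tickets rows whose agent_id matches an id in agents. Walk through each ticket:
  - ticket 1 (Off by one): agent_id=4 -> matches Uma
  - ticket 2 (Login fails): agent_id=3 -> matches Zoe
  - ticket 3 (Slow page load): agent_id=NULL, no match -> dropped
  - ticket 4 (Broken link): agent_id=3 -> matches Zoe
  - ticket 5 (Wrong timezone): agent_id=NULL, no match -> dropped
So 2 of 5 rows are dropped.

SQL:
SELECT a.title, b.name AS agent
FROM tickets a
INNER JOIN agents b ON a.agent_id = b.id

Result:
title       | agent
------------+------
Off by one  | Uma  
Login fails | Zoe  
Broken link | Zoe  


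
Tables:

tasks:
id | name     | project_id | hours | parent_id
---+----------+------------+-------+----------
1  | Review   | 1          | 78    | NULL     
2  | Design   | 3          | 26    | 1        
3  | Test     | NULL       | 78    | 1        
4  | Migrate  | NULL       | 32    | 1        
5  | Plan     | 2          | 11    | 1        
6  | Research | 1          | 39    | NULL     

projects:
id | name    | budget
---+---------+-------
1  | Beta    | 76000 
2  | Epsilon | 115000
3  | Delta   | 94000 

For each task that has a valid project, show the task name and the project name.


INNER JOIN keeps only tasks rows whose project_id matches an id in projects. Walk through each task:
  - task 1 (Review): project_id=1 -> matches Beta
  - task 2 (Design): project_id=3 -> matches Delta
  - task 3 (Test): project_id=NULL, no match -> dropped
  - task 4 (Migrate): project_id=NULL, no match -> dropped
  - task 5 (Plan): project_id=2 -> matches Epsilon
  - task 6 (Research): project_id=1 -> matches Beta
So 2 of 6 rows are dropped.

SQL:
SELECT a.name, b.name AS project
FROM tasks a
INNER JOIN projects b ON a.project_id = b.id

Result:
name     | project
---------+--------
Review   | Beta   
Design   | Delta  
Plan     | Epsilon
Research | Beta   


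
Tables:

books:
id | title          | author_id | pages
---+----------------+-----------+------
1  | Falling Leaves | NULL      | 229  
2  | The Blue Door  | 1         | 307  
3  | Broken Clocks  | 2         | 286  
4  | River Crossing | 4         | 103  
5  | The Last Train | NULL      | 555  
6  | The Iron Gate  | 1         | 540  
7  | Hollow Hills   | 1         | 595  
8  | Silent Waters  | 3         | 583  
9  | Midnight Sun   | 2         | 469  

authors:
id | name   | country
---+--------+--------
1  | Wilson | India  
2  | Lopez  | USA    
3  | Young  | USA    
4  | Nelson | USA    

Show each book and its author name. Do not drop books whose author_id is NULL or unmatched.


LEFT JOIN keeps every row from books (the left table); where author_id has no match in authors, the author columns become NULL. Walk through each book:
  - book 1 (Falling Leaves): author_id=NULL, no match -> kept with NULL
  - book 2 (The Blue Door): author_id=1 -> matches Wilson
  - book 3 (Broken Clocks): author_id=2 -> matches Lopez
  - book 4 (River Crossing): author_id=4 -> matches Nelson
  - book 5 (The Last Train): author_id=NULL, no match -> kept with NULL
  - book 6 (The Iron Gate): author_id=1 -> matches Wilson
  - book 7 (Hollow Hills): author_id=1 -> matches Wilson
  - book 8 (Silent Waters): author_id=3 -> matches Young
  - book 9 (Midnight Sun): author_id=2 -> matches Lopez
All 9 rows appear; 2 have NULL author.

SQL:
SELECT a.title, b.name AS author
FROM books a
LEFT JOIN authors b ON a.author_id = b.id

Result:
title          | author
---------------+-------
Falling Leaves | NULL  
The Blue Door  | Wilson
Broken Clocks  | Lopez 
River Crossing | Nelson
The Last Train | NULL  
The Iron Gate  | Wilson
Hollow Hills   | Wilson
Silent Waters  | Young 
Midnight Sun   | Lopez 


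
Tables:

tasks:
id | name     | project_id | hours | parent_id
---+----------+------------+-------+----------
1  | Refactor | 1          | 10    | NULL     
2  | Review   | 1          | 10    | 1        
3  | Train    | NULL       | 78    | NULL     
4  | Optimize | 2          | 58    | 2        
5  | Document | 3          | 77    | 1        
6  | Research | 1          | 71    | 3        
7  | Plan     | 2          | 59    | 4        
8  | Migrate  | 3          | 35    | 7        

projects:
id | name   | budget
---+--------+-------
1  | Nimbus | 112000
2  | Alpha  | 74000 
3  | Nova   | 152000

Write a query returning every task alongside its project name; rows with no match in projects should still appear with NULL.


LEFT JOIN keeps every row from tasks (the left table); where project_id has no match in projects, the project columns become NULL. Walk through each task:
  - task 1 (Refactor): project_id=1 -> matches Nimbus
  - task 2 (Review): project_id=1 -> matches Nimbus
  - task 3 (Train): project_id=NULL, no match -> kept with NULL
  - task 4 (Optimize): project_id=2 -> matches Alpha
  - task 5 (Document): project_id=3 -> matches Nova
  - task 6 (Research): project_id=1 -> matches Nimbus
  - task 7 (Plan): project_id=2 -> matches Alpha
  - task 8 (Migrate): project_id=3 -> matches Nova
All 8 rows appear; 1 has NULL project.

SQL:
SELECT a.name, b.name AS project
FROM tasks a
LEFT JOIN projects b ON a.project_id = b.id

Result:
name     | project
---------+--------
Refactor | Nimbus 
Review   | Nimbus 
Train    | NULL   
Optimize | Alpha  
Document | Nova   
Research | Nimbus 
Plan     | Alpha  
Migrate  | Nova   


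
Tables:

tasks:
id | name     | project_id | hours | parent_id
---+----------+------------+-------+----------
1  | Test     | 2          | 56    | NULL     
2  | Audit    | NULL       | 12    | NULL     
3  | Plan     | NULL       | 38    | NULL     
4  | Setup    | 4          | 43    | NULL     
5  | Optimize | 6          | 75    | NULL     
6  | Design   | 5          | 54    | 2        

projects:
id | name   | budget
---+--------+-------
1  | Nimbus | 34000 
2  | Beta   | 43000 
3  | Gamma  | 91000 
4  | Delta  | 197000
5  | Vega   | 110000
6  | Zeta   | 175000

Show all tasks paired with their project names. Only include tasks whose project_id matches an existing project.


INNER JOIN keeps only tasks rows whose project_id matches an id in projects. Walk through each task:
  - task 1 (Test): project_id=2 -> matches Beta
  - task 2 (Audit): project_id=NULL, no match -> dropped
  - task 3 (Plan): project_id=NULL, no match -> dropped
  - task 4 (Setup): project_id=4 -> matches Delta
  - task 5 (Optimize): project_id=6 -> matches Zeta
  - task 6 (Design): project_id=5 -> matches Vega
So 2 of 6 rows are dropped.

SQL:
SELECT a.name, b.name AS project
FROM tasks a
INNER JOIN projects b ON a.project_id = b.id

Result:
name     | project
---------+--------
Test     | Beta   
Setup    | Delta  
Optimize | Zeta   
Design   | Vega   


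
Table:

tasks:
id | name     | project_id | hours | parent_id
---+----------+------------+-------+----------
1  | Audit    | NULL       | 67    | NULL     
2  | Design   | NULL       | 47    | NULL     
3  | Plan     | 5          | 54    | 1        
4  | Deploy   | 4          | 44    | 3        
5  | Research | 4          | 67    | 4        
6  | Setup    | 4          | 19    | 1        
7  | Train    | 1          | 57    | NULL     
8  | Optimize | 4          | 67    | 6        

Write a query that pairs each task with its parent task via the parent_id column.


This is a self-join: tasks is joined to a second copy of itself, matching each row's parent_id to another row's id. Use LEFT JOIN so rows with parent_id=NULL are kept.
  - task 1 (Audit): parent_id=NULL -> NULL
  - task 2 (Design): parent_id=NULL -> NULL
  - task 3 (Plan): parent_id=1 -> Audit
  - task 4 (Deploy): parent_id=3 -> Plan
  - task 5 (Research): parent_id=4 -> Deploy
  - task 6 (Setup): parent_id=1 -> Audit
  - task 7 (Train): parent_id=NULL -> NULL
  - task 8 (Optimize): parent_id=6 -> Setup

SQL:
SELECT a.name AS item, b.name AS parent
FROM tasks a
LEFT JOIN tasks b ON a.parent_id = b.id

Result:
item     | parent
---------+-------
Audit    | NULL  
Design   | NULL  
Plan     | Audit 
Deploy   | Plan  
Research | Deploy
Setup    | Audit 
Train    | NULL  
Optimize | Setup 


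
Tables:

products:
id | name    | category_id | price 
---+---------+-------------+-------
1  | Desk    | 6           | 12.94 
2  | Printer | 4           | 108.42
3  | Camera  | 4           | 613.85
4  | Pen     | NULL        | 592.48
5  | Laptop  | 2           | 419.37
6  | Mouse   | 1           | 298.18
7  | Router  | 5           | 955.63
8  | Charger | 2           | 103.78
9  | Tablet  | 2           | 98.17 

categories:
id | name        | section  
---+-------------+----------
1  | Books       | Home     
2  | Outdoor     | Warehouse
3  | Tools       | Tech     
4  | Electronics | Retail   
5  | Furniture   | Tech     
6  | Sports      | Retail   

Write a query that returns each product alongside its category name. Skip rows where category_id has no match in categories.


INNER JOIN keeps only products rows whose category_id matches an id in categories. Walk through each product:
  - product 1 (Desk): category_id=6 -> matches Sports
  - product 2 (Printer): category_id=4 -> matches Electronics
  - product 3 (Camera): category_id=4 -> matches Electronics
  - product 4 (Pen): category_id=NULL, no match -> dropped
  - product 5 (Laptop): category_id=2 -> matches Outdoor
  - product 6 (Mouse): category_id=1 -> matches Books
  - product 7 (Router): category_id=5 -> matches Furniture
  - product 8 (Charger): category_id=2 -> matches Outdoor
  - product 9 (Tablet): category_id=2 -> matches Outdoor
So 1 of 9 rows is dropped.

SQL:
SELECT a.name, b.name AS category
FROM products a
INNER JOIN categories b ON a.category_id = b.id

Result:
name    | category   
--------+------------
Desk    | Sports     
Printer | Electronics
Camera  | Electronics
Laptop  | Outdoor    
Mouse   | Books      
Router  | Furniture  
Charger | Outdoor    
Tablet  | Outdoor    


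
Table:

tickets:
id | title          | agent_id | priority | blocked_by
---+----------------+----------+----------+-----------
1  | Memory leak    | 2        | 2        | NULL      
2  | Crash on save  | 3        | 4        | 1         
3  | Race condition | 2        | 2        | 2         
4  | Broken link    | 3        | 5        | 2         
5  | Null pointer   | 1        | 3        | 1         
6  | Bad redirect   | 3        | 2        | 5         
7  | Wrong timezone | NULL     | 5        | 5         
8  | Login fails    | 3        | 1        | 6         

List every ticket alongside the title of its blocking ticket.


This is a self-join: tickets is joined to a second copy of itself, matching each row's blocked_by to another row's id. Use LEFT JOIN so rows with blocked_by=NULL are kept.
  - ticket 1 (Memory leak): blocked_by=NULL -> NULL
  - ticket 2 (Crash on save): blocked_by=1 -> Memory leak
  - ticket 3 (Race condition): blocked_by=2 -> Crash on save
  - ticket 4 (Broken link): blocked_by=2 -> Crash on save
  - ticket 5 (Null pointer): blocked_by=1 -> Memory leak
  - ticket 6 (Bad redirect): blocked_by=5 -> Null pointer
  - ticket 7 (Wrong timezone): blocked_by=5 -> Null pointer
  - ticket 8 (Login fails): blocked_by=6 -> Bad redirect

SQL:
SELECT a.title AS item, b.title AS blocked_by
FROM tickets a
LEFT JOIN tickets b ON a.blocked_by = b.id

Result:
item           | blocked_by   
---------------+--------------
Memory leak    | NULL         
Crash on save  | Memory leak  
Race condition | Crash on save
Broken link    | Crash on save
Null pointer   | Memory leak  
Bad redirect   | Null pointer 
Wrong timezone | Null pointer 
Login fails    | Bad redirect 


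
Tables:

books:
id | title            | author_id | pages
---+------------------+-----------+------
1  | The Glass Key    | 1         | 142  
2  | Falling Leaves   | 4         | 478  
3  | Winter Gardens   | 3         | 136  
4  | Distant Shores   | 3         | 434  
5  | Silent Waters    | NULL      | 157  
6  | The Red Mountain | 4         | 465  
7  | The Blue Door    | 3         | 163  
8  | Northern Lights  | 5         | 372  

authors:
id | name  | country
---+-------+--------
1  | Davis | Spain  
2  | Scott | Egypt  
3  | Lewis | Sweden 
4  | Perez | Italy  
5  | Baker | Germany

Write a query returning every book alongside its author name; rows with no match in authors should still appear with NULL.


LEFT JOIN keeps every row from books (the left table); where author_id has no match in authors, the author columns become NULL. Walk through each book:
  - book 1 (The Glass Key): author_id=1 -> matches Davis
  - book 2 (Falling Leaves): author_id=4 -> matches Perez
  - book 3 (Winter Gardens): author_id=3 -> matches Lewis
  - book 4 (Distant Shores): author_id=3 -> matches Lewis
  - book 5 (Silent Waters): author_id=NULL, no match -> kept with NULL
  - book 6 (The Red Mountain): author_id=4 -> matches Perez
  - book 7 (The Blue Door): author_id=3 -> matches Lewis
  - book 8 (Northern Lights): author_id=5 -> matches Baker
All 8 rows appear; 1 has NULL author.

SQL:
SELECT a.title, b.name AS author
FROM books a
LEFT JOIN authors b ON a.author_id = b.id

Result:
title            | author
-----------------+-------
The Glass Key    | Davis 
Falling Leaves   | Perez 
Winter Gardens   | Lewis 
Distant Shores   | Lewis 
Silent Waters    | NULL  
The Red Mountain | Perez 
The Blue Door    | Lewis 
Northern Lights  | Baker 


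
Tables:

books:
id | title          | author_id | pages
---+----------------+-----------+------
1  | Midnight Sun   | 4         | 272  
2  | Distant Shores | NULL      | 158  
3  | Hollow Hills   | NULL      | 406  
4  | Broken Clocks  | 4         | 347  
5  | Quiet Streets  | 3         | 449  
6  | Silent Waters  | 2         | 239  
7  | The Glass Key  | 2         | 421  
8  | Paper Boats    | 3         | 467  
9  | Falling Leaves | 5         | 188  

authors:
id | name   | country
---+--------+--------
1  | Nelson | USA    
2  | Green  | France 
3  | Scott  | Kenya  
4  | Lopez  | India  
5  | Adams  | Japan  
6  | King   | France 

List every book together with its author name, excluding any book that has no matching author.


INNER JOIN keeps only books rows whose author_id matches an id in authors. Walk through each book:
  - book 1 (Midnight Sun): author_id=4 -> matches Lopez
  - book 2 (Distant Shores): author_id=NULL, no match -> dropped
  - book 3 (Hollow Hills): author_id=NULL, no match -> dropped
  - book 4 (Broken Clocks): author_id=4 -> matches Lopez
  - book 5 (Quiet Streets): author_id=3 -> matches Scott
  - book 6 (Silent Waters): author_id=2 -> matches Green
  - book 7 (The Glass Key): author_id=2 -> matches Green
  - book 8 (Paper Boats): author_id=3 -> matches Scott
  - book 9 (Falling Leaves): author_id=5 -> matches Adams
So 2 of 9 rows are dropped.

SQL:
SELECT a.title, b.name AS author
FROM books a
INNER JOIN authors b ON a.author_id = b.id

Result:
title          | author
---------------+-------
Midnight Sun   | Lopez 
Broken Clocks  | Lopez 
Quiet Streets  | Scott 
Silent Waters  | Green 
The Glass Key  | Green 
Paper Boats    | Scott 
Falling Leaves | Adams 


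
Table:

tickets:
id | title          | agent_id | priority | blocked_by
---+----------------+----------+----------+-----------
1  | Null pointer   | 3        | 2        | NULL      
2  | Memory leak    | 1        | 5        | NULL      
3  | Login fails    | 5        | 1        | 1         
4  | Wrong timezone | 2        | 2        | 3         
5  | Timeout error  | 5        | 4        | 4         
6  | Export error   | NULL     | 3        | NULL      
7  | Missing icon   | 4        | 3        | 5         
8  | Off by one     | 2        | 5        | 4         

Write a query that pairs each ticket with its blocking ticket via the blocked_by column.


This is a self-join: tickets is joined to a second copy of itself, matching each row's blocked_by to another row's id. Use LEFT JOIN so rows with blocked_by=NULL are kept.
  - ticket 1 (Null pointer): blocked_by=NULL -> NULL
  - ticket 2 (Memory leak): blocked_by=NULL -> NULL
  - ticket 3 (Login fails): blocked_by=1 -> Null pointer
  - ticket 4 (Wrong timezone): blocked_by=3 -> Login fails
  - ticket 5 (Timeout error): blocked_by=4 -> Wrong timezone
  - ticket 6 (Export error): blocked_by=NULL -> NULL
  - ticket 7 (Missing icon): blocked_by=5 -> Timeout error
  - ticket 8 (Off by one): blocked_by=4 -> Wrong timezone

SQL:
SELECT a.title AS item, b.title AS blocked_by
FROM tickets a
LEFT JOIN tickets b ON a.blocked_by = b.id

Result:
item           | blocked_by    
---------------+---------------
Null pointer   | NULL          
Memory leak    | NULL          
Login fails    | Null pointer  
Wrong timezone | Login fails   
Timeout error  | Wrong timezone
Export error   | NULL          
Missing icon   | Timeout error 
Off by one     | Wrong timezone


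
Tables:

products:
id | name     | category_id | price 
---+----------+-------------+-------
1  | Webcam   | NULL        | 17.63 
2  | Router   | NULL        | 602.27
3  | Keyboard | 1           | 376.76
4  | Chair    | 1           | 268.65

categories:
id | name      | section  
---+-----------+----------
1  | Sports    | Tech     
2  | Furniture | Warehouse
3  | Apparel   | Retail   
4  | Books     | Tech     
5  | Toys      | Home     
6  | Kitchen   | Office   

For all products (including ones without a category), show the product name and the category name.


LEFT JOIN keeps every row from products (the left table); where category_id has no match in categories, the category columns become NULL. Walk through each product:
  - product 1 (Webcam): category_id=NULL, no match -> kept with NULL
  - product 2 (Router): category_id=NULL, no match -> kept with NULL
  - product 3 (Keyboard): category_id=1 -> matches Sports
  - product 4 (Chair): category_id=1 -> matches Sports
All 4 rows appear; 2 have NULL category.

SQL:
SELECT a.name, b.name AS category
FROM products a
LEFT JOIN categories b ON a.category_id = b.id

Result:
name     | category
---------+---------
Webcam   | NULL    
Router   | NULL    
Keyboard | Sports  
Chair    | Sports  


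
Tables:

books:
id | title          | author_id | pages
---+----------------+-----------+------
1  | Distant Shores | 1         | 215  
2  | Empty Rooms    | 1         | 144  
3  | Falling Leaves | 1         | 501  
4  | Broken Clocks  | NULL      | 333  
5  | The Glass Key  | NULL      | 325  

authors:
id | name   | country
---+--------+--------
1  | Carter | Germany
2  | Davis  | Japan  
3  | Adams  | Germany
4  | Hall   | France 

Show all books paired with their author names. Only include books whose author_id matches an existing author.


INNER JOIN keeps only books rows whose author_id matches an id in authors. Walk through each book:
  - book 1 (Distant Shores): author_id=1 -> matches Carter
  - book 2 (Empty Rooms): author_id=1 -> matches Carter
  - book 3 (Falling Leaves): author_id=1 -> matches Carter
  - book 4 (Broken Clocks): author_id=NULL, no match -> dropped
  - book 5 (The Glass Key): author_id=NULL, no match -> dropped
So 2 of 5 rows are dropped.

SQL:
SELECT a.title, b.name AS author
FROM books a
INNER JOIN authors b ON a.author_id = b.id

Result:
title          | author
---------------+-------
Distant Shores | Carter
Empty Rooms    | Carter
Falling Leaves | Carter


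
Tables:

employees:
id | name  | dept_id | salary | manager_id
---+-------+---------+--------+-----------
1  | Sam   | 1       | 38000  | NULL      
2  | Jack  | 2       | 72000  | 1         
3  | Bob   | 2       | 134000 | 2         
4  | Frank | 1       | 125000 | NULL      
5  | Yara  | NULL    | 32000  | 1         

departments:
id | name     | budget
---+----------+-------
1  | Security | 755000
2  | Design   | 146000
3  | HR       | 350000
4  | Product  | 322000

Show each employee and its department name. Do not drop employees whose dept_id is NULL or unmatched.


LEFT JOIN keeps every row from employees (the left table); where dept_id has no match in departments, the department columns become NULL. Walk through each employee:
  - employee 1 (Sam): dept_id=1 -> matches Security
  - employee 2 (Jack): dept_id=2 -> matches Design
  - employee 3 (Bob): dept_id=2 -> matches Design
  - employee 4 (Frank): dept_id=1 -> matches Security
  - employee 5 (Yara): dept_id=NULL, no match -> kept with NULL
All 5 rows appear; 1 has NULL department.

SQL:
SELECT a.name, b.name AS department
FROM employees a
LEFT JOIN departments b ON a.dept_id = b.id

Result:
name  | department
------+-----------
Sam   | Security  
Jack  | Design    
Bob   | Design    
Frank | Security  
Yara  | NULL      


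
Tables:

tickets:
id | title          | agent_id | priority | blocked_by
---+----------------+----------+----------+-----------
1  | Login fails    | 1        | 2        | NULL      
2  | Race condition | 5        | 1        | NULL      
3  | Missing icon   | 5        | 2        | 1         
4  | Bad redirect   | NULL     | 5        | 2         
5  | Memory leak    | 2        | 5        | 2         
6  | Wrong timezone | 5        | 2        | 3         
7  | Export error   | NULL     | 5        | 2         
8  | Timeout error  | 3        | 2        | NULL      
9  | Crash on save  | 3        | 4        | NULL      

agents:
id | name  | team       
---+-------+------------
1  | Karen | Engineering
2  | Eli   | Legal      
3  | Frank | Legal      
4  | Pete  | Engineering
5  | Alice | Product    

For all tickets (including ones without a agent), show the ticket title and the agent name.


LEFT JOIN keeps every row from tickets (the left table); where agent_id has no match in agents, the agent columns become NULL. Walk through each ticket:
  - ticket 1 (Login fails): agent_id=1 -> matches Karen
  - ticket 2 (Race condition): agent_id=5 -> matches Alice
  - ticket 3 (Missing icon): agent_id=5 -> matches Alice
  - ticket 4 (Bad redirect): agent_id=NULL, no match -> kept with NULL
  - ticket 5 (Memory leak): agent_id=2 -> matches Eli
  - ticket 6 (Wrong timezone): agent_id=5 -> matches Alice
  - ticket 7 (Export error): agent_id=NULL, no match -> kept with NULL
  - ticket 8 (Timeout error): agent_id=3 -> matches Frank
  - ticket 9 (Crash on save): agent_id=3 -> matches Frank
All 9 rows appear; 2 have NULL agent.

SQL:
SELECT a.title, b.name AS agent
FROM tickets a
LEFT JOIN agents b ON a.agent_id = b.id

Result:
title          | agent
---------------+------
Login fails    | Karen
Race condition | Alice
Missing icon   | Alice
Bad redirect   | NULL 
Memory leak    | Eli  
Wrong timezone | Alice
Export error   | NULL 
Timeout error  | Frank
Crash on save  | Frank


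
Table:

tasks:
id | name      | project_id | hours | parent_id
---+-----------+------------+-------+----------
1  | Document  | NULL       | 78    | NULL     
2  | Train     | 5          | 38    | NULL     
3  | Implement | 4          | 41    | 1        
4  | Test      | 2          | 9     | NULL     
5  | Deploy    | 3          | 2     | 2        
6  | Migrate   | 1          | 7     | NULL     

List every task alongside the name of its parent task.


This is a self-join: tasks is joined to a second copy of itself, matching each row's parent_id to another row's id. Use LEFT JOIN so rows with parent_id=NULL are kept.
  - task 1 (Document): parent_id=NULL -> NULL
  - task 2 (Train): parent_id=NULL -> NULL
  - task 3 (Implement): parent_id=1 -> Document
  - task 4 (Test): parent_id=NULL -> NULL
  - task 5 (Deploy): parent_id=2 -> Train
  - task 6 (Migrate): parent_id=NULL -> NULL

SQL:
SELECT a.name AS item, b.name AS parent
FROM tasks a
LEFT JOIN tasks b ON a.parent_id = b.id

Result:
item      | parent  
----------+---------
Document  | NULL    
Train     | NULL    
Implement | Document
Test      | NULL    
Deploy    | Train   
Migrate   | NULL    


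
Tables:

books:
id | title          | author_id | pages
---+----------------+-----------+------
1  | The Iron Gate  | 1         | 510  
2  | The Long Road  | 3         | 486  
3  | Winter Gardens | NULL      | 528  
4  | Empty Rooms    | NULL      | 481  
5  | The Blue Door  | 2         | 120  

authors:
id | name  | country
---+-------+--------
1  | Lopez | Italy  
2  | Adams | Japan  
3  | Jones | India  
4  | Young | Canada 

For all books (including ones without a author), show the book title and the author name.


LEFT JOIN keeps every row from books (the left table); where author_id has no match in authors, the author columns become NULL. Walk through each book:
  - book 1 (The Iron Gate): author_id=1 -> matches Lopez
  - book 2 (The Long Road): author_id=3 -> matches Jones
  - book 3 (Winter Gardens): author_id=NULL, no match -> kept with NULL
  - book 4 (Empty Rooms): author_id=NULL, no match -> kept with NULL
  - book 5 (The Blue Door): author_id=2 -> matches Adams
All 5 rows appear; 2 have NULL author.

SQL:
SELECT a.title, b.name AS author
FROM books a
LEFT JOIN authors b ON a.author_id = b.id

Result:
title          | author
---------------+-------
The Iron Gate  | Lopez 
The Long Road  | Jones 
Winter Gardens | NULL  
Empty Rooms    | NULL  
The Blue Door  | Adams 


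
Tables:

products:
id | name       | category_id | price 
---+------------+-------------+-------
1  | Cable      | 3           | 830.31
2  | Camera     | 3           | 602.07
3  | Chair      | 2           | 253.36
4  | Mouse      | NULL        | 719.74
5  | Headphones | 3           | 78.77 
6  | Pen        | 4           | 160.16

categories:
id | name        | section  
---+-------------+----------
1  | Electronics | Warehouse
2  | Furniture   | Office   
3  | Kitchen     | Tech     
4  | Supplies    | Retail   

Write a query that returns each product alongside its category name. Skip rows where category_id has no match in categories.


INNER JOIN keeps only products rows whose category_id matches an id in categories. Walk through each product:
  - product 1 (Cable): category_id=3 -> matches Kitchen
  - product 2 (Camera): category_id=3 -> matches Kitchen
  - product 3 (Chair): category_id=2 -> matches Furniture
  - product 4 (Mouse): category_id=NULL, no match -> dropped
  - product 5 (Headphones): category_id=3 -> matches Kitchen
  - product 6 (Pen): category_id=4 -> matches Supplies
So 1 of 6 rows is dropped.

SQL:
SELECT a.name, b.name AS category
FROM products a
INNER JOIN categories b ON a.category_id = b.id

Result:
name       | category 
-----------+----------
Cable      | Kitchen  
Camera     | Kitchen  
Chair      | Furniture
Headphones | Kitchen  
Pen        | Supplies 


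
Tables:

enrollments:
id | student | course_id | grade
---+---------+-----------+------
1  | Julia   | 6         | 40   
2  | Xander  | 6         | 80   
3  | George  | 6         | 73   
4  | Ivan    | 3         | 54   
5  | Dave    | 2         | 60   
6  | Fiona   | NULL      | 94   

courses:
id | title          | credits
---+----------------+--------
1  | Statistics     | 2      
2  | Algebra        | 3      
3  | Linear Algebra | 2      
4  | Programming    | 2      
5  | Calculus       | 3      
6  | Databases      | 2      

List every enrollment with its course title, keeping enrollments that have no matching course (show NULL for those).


LEFT JOIN keeps every row from enrollments (the left table); where course_id has no match in courses, the course columns become NULL. Walk through each enrollment:
  - enrollment 1 (Julia): course_id=6 -> matches Databases
  - enrollment 2 (Xander): course_id=6 -> matches Databases
  - enrollment 3 (George): course_id=6 -> matches Databases
  - enrollment 4 (Ivan): course_id=3 -> matches Linear Algebra
  - enrollment 5 (Dave): course_id=2 -> matches Algebra
  - enrollment 6 (Fiona): course_id=NULL, no match -> kept with NULL
All 6 rows appear; 1 has NULL course.

SQL:
SELECT a.student, b.title AS course
FROM enrollments a
LEFT JOIN courses b ON a.course_id = b.id

Result:
student | course        
--------+---------------
Julia   | Databases     
Xander  | Databases     
George  | Databases     
Ivan    | Linear Algebra
Dave    | Algebra       
Fiona   | NULL          


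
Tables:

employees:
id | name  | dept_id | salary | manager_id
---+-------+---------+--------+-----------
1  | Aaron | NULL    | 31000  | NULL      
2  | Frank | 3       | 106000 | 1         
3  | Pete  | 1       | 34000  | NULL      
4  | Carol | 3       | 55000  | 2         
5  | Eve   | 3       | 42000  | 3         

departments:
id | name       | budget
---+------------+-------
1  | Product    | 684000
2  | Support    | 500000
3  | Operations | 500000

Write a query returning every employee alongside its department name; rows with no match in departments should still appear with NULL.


LEFT JOIN keeps every row from employees (the left table); where dept_id has no match in departments, the department columns become NULL. Walk through each employee:
  - employee 1 (Aaron): dept_id=NULL, no match -> kept with NULL
  - employee 2 (Frank): dept_id=3 -> matches Operations
  - employee 3 (Pete): dept_id=1 -> matches Product
  - employee 4 (Carol): dept_id=3 -> matches Operations
  - employee 5 (Eve): dept_id=3 -> matches Operations
All 5 rows appear; 1 has NULL department.

SQL:
SELECT a.name, b.name AS department
FROM employees a
LEFT JOIN departments b ON a.dept_id = b.id

Result:
name  | department
------+-----------
Aaron | NULL      
Frank | Operations
Pete  | Product   
Carol | Operations
Eve   | Operations


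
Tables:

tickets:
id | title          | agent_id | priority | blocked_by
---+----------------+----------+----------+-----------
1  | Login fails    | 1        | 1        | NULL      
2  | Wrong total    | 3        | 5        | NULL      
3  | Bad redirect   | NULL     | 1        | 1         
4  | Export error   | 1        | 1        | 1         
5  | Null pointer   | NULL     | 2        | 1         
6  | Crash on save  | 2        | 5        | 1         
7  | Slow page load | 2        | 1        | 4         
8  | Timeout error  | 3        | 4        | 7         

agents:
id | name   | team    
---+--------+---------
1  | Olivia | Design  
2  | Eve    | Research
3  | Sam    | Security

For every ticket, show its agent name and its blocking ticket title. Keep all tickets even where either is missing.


Two LEFT JOINs from the same base table tickets: one to agents via agent_id, one to tickets itself via blocked_by. Both are LEFT so every ticket is preserved.
Match against agents:
  - ticket 1 (Login fails): agent_id=1 -> matches Olivia
  - ticket 2 (Wrong total): agent_id=3 -> matches Sam
  - ticket 3 (Bad redirect): agent_id=NULL, no match -> kept with NULL
  - ticket 4 (Export error): agent_id=1 -> matches Olivia
  - ticket 5 (Null pointer): agent_id=NULL, no match -> kept with NULL
  - ticket 6 (Crash on save): agent_id=2 -> matches Eve
  - ticket 7 (Slow page load): agent_id=2 -> matches Eve
  - ticket 8 (Timeout error): agent_id=3 -> matches Sam
Match against tickets (self):
  - ticket 1 (Login fails): blocked_by=NULL -> NULL
  - ticket 2 (Wrong total): blocked_by=NULL -> NULL
  - ticket 3 (Bad redirect): blocked_by=1 -> Login fails
  - ticket 4 (Export error): blocked_by=1 -> Login fails
  - ticket 5 (Null pointer): blocked_by=1 -> Login fails
  - ticket 6 (Crash on save): blocked_by=1 -> Login fails
  - ticket 7 (Slow page load): blocked_by=4 -> Export error
  - ticket 8 (Timeout error): blocked_by=7 -> Slow page load

SQL:
SELECT a.title, b.name AS agent, c.title AS blocked_by
FROM tickets a
LEFT JOIN agents b ON a.agent_id = b.id
LEFT JOIN tickets c ON a.blocked_by = c.id

Result:
title          | agent  | blocked_by    
---------------+--------+---------------
Login fails    | Olivia | NULL          
Wrong total    | Sam    | NULL          
Bad redirect   | NULL   | Login fails   
Export error   | Olivia | Login fails   
Null pointer   | NULL   | Login fails   
Crash on save  | Eve    | Login fails   
Slow page load | Eve    | Export error  
Timeout error  | Sam    | Slow page load


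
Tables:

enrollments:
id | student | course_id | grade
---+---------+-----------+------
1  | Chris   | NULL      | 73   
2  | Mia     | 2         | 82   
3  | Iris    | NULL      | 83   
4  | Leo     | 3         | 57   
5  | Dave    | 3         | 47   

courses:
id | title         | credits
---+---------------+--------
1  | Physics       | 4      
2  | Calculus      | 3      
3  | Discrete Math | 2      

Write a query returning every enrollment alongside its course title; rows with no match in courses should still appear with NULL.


LEFT JOIN keeps every row from enrollments (the left table); where course_id has no match in courses, the course columns become NULL. Walk through each enrollment:
  - enrollment 1 (Chris): course_id=NULL, no match -> kept with NULL
  - enrollment 2 (Mia): course_id=2 -> matches Calculus
  - enrollment 3 (Iris): course_id=NULL, no match -> kept with NULL
  - enrollment 4 (Leo): course_id=3 -> matches Discrete Math
  - enrollment 5 (Dave): course_id=3 -> matches Discrete Math
All 5 rows appear; 2 have NULL course.

SQL:
SELECT a.student, b.title AS course
FROM enrollments a
LEFT JOIN courses b ON a.course_id = b.id

Result:
student | course       
--------+--------------
Chris   | NULL         
Mia     | Calculus     
Iris    | NULL         
Leo     | Discrete Math
Dave    | Discrete Math


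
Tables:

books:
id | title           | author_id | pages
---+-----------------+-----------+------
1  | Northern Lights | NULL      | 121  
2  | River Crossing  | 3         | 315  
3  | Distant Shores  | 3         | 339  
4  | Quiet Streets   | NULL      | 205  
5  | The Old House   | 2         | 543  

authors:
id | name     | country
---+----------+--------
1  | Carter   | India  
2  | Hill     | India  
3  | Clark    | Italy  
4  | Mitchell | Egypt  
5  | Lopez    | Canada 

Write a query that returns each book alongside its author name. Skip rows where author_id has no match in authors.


INNER JOIN keeps only books rows whose author_id matches an id in authors. Walk through each book:
  - book 1 (Northern Lights): author_id=NULL, no match -> dropped
  - book 2 (River Crossing): author_id=3 -> matches Clark
  - book 3 (Distant Shores): author_id=3 -> matches Clark
  - book 4 (Quiet Streets): author_id=NULL, no match -> dropped
  - book 5 (The Old House): author_id=2 -> matches Hill
So 2 of 5 rows are dropped.

SQL:
SELECT a.title, b.name AS author
FROM books a
INNER JOIN authors b ON a.author_id = b.id

Result:
title          | author
---------------+-------
River Crossing | Clark 
Distant Shores | Clark 
The Old House  | Hill  


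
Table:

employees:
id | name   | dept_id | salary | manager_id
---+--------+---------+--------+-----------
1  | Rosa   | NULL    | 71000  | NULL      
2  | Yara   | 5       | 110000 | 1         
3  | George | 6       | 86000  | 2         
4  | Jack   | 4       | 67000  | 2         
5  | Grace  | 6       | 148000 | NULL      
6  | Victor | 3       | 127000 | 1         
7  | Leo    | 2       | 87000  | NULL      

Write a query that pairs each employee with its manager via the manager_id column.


This is a self-join: employees is joined to a second copy of itself, matching each row's manager_id to another row's id. Use LEFT JOIN so rows with manager_id=NULL are kept.
  - employee 1 (Rosa): manager_id=NULL -> NULL
  - employee 2 (Yara): manager_id=1 -> Rosa
  - employee 3 (George): manager_id=2 -> Yara
  - employee 4 (Jack): manager_id=2 -> Yara
  - employee 5 (Grace): manager_id=NULL -> NULL
  - employee 6 (Victor): manager_id=1 -> Rosa
  - employee 7 (Leo): manager_id=NULL -> NULL

SQL:
SELECT a.name AS item, b.name AS manager
FROM employees a
LEFT JOIN employees b ON a.manager_id = b.id

Result:
item   | manager
-------+--------
Rosa   | NULL   
Yara   | Rosa   
George | Yara   
Jack   | Yara   
Grace  | NULL   
Victor | Rosa   
Leo    | NULL   


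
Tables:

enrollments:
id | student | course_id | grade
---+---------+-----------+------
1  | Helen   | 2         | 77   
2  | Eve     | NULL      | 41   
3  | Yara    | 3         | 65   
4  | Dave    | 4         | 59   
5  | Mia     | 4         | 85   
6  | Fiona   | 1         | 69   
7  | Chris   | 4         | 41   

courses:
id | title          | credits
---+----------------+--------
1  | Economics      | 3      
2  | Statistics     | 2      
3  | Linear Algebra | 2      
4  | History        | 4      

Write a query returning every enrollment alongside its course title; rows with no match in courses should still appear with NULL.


LEFT JOIN keeps every row from enrollments (the left table); where course_id has no match in courses, the course columns become NULL. Walk through each enrollment:
  - enrollment 1 (Helen): course_id=2 -> matches Statistics
  - enrollment 2 (Eve): course_id=NULL, no match -> kept with NULL
  - enrollment 3 (Yara): course_id=3 -> matches Linear Algebra
  - enrollment 4 (Dave): course_id=4 -> matches History
  - enrollment 5 (Mia): course_id=4 -> matches History
  - enrollment 6 (Fiona): course_id=1 -> matches Economics
  - enrollment 7 (Chris): course_id=4 -> matches History
All 7 rows appear; 1 has NULL course.

SQL:
SELECT a.student, b.title AS course
FROM enrollments a
LEFT JOIN courses b ON a.course_id = b.id

Result:
student | course        
--------+---------------
Helen   | Statistics    
Eve     | NULL          
Yara    | Linear Algebra
Dave    | History       
Mia     | History       
Fiona   | Economics     
Chris   | History       


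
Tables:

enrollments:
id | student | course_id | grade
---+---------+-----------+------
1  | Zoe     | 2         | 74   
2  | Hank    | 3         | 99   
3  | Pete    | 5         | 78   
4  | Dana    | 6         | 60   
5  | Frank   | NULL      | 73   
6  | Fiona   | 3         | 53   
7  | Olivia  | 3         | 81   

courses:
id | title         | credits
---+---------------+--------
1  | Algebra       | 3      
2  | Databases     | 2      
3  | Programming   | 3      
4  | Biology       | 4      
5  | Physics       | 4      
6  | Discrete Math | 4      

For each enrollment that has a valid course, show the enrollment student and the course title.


INNER JOIN keeps only enrollments rows whose course_id matches an id in courses. Walk through each enrollment:
  - enrollment 1 (Zoe): course_id=2 -> matches Databases
  - enrollment 2 (Hank): course_id=3 -> matches Programming
  - enrollment 3 (Pete): course_id=5 -> matches Physics
  - enrollment 4 (Dana): course_id=6 -> matches Discrete Math
  - enrollment 5 (Frank): course_id=NULL, no match -> dropped
  - enrollment 6 (Fiona): course_id=3 -> matches Programming
  - enrollment 7 (Olivia): course_id=3 -> matches Programming
So 1 of 7 rows is dropped.

SQL:
SELECT a.student, b.title AS course
FROM enrollments a
INNER JOIN courses b ON a.course_id = b.id

Result:
student | course       
--------+--------------
Zoe     | Databases    
Hank    | Programming  
Pete    | Physics      
Dana    | Discrete Math
Fiona   | Programming  
Olivia  | Programming  
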